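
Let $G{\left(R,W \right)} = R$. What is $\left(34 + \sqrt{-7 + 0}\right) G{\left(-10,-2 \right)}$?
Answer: $-340 - 10 i \sqrt{7} \approx -340.0 - 26.458 i$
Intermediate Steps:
$\left(34 + \sqrt{-7 + 0}\right) G{\left(-10,-2 \right)} = \left(34 + \sqrt{-7 + 0}\right) \left(-10\right) = \left(34 + \sqrt{-7}\right) \left(-10\right) = \left(34 + i \sqrt{7}\right) \left(-10\right) = -340 - 10 i \sqrt{7}$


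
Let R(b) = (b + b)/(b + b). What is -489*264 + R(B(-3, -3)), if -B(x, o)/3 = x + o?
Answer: -129095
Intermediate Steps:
B(x, o) = -3*o - 3*x (B(x, o) = -3*(x + o) = -3*(o + x) = -3*o - 3*x)
R(b) = 1 (R(b) = (2*b)/((2*b)) = (2*b)*(1/(2*b)) = 1)
-489*264 + R(B(-3, -3)) = -489*264 + 1 = -129096 + 1 = -129095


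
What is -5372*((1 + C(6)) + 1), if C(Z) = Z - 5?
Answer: -16116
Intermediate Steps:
C(Z) = -5 + Z
-5372*((1 + C(6)) + 1) = -5372*((1 + (-5 + 6)) + 1) = -5372*((1 + 1) + 1) = -5372*(2 + 1) = -5372*3 = -16116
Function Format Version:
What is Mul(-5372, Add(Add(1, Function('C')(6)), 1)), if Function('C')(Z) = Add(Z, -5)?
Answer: -16116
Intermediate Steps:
Function('C')(Z) = Add(-5, Z)
Mul(-5372, Add(Add(1, Function('C')(6)), 1)) = Mul(-5372, Add(Add(1, Add(-5, 6)), 1)) = Mul(-5372, Add(Add(1, 1), 1)) = Mul(-5372, Add(2, 1)) = Mul(-5372, 3) = -16116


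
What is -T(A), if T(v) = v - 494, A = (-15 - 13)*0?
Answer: 494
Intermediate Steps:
A = 0 (A = -28*0 = 0)
T(v) = -494 + v
-T(A) = -(-494 + 0) = -1*(-494) = 494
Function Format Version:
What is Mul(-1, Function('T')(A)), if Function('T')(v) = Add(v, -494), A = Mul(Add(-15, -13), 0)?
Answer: 494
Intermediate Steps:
A = 0 (A = Mul(-28, 0) = 0)
Function('T')(v) = Add(-494, v)
Mul(-1, Function('T')(A)) = Mul(-1, Add(-494, 0)) = Mul(-1, -494) = 494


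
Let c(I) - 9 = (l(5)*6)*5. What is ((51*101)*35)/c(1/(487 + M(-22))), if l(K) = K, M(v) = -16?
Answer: 60095/53 ≈ 1133.9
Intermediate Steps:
c(I) = 159 (c(I) = 9 + (5*6)*5 = 9 + 30*5 = 9 + 150 = 159)
((51*101)*35)/c(1/(487 + M(-22))) = ((51*101)*35)/159 = (5151*35)*(1/159) = 180285*(1/159) = 60095/53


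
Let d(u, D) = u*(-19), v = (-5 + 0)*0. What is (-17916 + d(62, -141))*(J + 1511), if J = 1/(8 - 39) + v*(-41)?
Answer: -894362960/31 ≈ -2.8850e+7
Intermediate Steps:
v = 0 (v = -5*0 = 0)
d(u, D) = -19*u
J = -1/31 (J = 1/(8 - 39) + 0*(-41) = 1/(-31) + 0 = -1/31 + 0 = -1/31 ≈ -0.032258)
(-17916 + d(62, -141))*(J + 1511) = (-17916 - 19*62)*(-1/31 + 1511) = (-17916 - 1178)*(46840/31) = -19094*46840/31 = -894362960/31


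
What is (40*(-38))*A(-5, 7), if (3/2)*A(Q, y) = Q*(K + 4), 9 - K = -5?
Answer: 91200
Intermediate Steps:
K = 14 (K = 9 - 1*(-5) = 9 + 5 = 14)
A(Q, y) = 12*Q (A(Q, y) = 2*(Q*(14 + 4))/3 = 2*(Q*18)/3 = 2*(18*Q)/3 = 12*Q)
(40*(-38))*A(-5, 7) = (40*(-38))*(12*(-5)) = -1520*(-60) = 91200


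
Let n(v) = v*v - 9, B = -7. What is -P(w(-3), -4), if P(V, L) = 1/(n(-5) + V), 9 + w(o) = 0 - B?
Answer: -1/14 ≈ -0.071429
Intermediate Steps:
n(v) = -9 + v² (n(v) = v² - 9 = -9 + v²)
w(o) = -2 (w(o) = -9 + (0 - 1*(-7)) = -9 + (0 + 7) = -9 + 7 = -2)
P(V, L) = 1/(16 + V) (P(V, L) = 1/((-9 + (-5)²) + V) = 1/((-9 + 25) + V) = 1/(16 + V))
-P(w(-3), -4) = -1/(16 - 2) = -1/14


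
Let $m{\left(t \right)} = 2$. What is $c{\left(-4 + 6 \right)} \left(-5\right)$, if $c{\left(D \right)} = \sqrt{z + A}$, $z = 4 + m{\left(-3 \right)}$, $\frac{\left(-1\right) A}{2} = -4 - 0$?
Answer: $- 5 \sqrt{14} \approx -18.708$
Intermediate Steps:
$A = 8$ ($A = - 2 \left(-4 - 0\right) = - 2 \left(-4 + 0\right) = \left(-2\right) \left(-4\right) = 8$)
$z = 6$ ($z = 4 + 2 = 6$)
$c{\left(D \right)} = \sqrt{14}$ ($c{\left(D \right)} = \sqrt{6 + 8} = \sqrt{14}$)
$c{\left(-4 + 6 \right)} \left(-5\right) = \sqrt{14} \left(-5\right) = - 5 \sqrt{14}$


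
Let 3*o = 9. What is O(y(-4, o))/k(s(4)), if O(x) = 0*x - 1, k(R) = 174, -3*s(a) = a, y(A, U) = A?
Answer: -1/174 ≈ -0.0057471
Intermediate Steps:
o = 3 (o = (⅓)*9 = 3)
s(a) = -a/3
O(x) = -1 (O(x) = 0 - 1 = -1)
O(y(-4, o))/k(s(4)) = -1/174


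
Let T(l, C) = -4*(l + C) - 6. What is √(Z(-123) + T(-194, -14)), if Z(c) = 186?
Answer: 2*√253 ≈ 31.812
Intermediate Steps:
T(l, C) = -6 - 4*C - 4*l (T(l, C) = -4*(C + l) - 6 = (-4*C - 4*l) - 6 = -6 - 4*C - 4*l)
√(Z(-123) + T(-194, -14)) = √(186 + (-6 - 4*(-14) - 4*(-194))) = √(186 + (-6 + 56 + 776)) = √(186 + 826) = √1012 = 2*√253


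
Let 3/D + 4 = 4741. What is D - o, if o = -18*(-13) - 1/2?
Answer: -737391/3158 ≈ -233.50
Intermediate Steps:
D = 1/1579 (D = 3/(-4 + 4741) = 3/4737 = 3*(1/4737) = 1/1579 ≈ 0.00063331)
o = 467/2 (o = 234 - 1*½ = 234 - ½ = 467/2 ≈ 233.50)
D - o = 1/1579 - 1*467/2 = 1/1579 - 467/2 = -737391/3158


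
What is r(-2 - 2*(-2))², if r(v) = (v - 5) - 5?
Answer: 64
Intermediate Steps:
r(v) = -10 + v (r(v) = (-5 + v) - 5 = -10 + v)
r(-2 - 2*(-2))² = (-10 + (-2 - 2*(-2)))² = (-10 + (-2 + 4))² = (-10 + 2)² = (-8)² = 64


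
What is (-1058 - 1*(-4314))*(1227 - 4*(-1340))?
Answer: 21447272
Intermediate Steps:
(-1058 - 1*(-4314))*(1227 - 4*(-1340)) = (-1058 + 4314)*(1227 + 5360) = 3256*6587 = 21447272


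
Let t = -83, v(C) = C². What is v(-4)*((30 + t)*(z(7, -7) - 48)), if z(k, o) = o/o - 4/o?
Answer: 275600/7 ≈ 39371.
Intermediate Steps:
z(k, o) = 1 - 4/o
v(-4)*((30 + t)*(z(7, -7) - 48)) = (-4)²*((30 - 83)*((-4 - 7)/(-7) - 48)) = 16*(-53*(-⅐*(-11) - 48)) = 16*(-53*(11/7 - 48)) = 16*(-53*(-325/7)) = 16*(17225/7) = 275600/7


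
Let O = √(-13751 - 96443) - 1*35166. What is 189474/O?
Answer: -3331521342/618378875 - 94737*I*√110194/618378875 ≈ -5.3875 - 0.050856*I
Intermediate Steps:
O = -35166 + I*√110194 (O = √(-110194) - 35166 = I*√110194 - 35166 = -35166 + I*√110194 ≈ -35166.0 + 331.95*I)
189474/O = 189474/(-35166 + I*√110194)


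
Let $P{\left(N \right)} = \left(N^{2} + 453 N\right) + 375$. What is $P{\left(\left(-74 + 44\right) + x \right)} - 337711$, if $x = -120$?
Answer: $-382786$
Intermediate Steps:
$P{\left(N \right)} = 375 + N^{2} + 453 N$
$P{\left(\left(-74 + 44\right) + x \right)} - 337711 = \left(375 + \left(\left(-74 + 44\right) - 120\right)^{2} + 453 \left(\left(-74 + 44\right) - 120\right)\right) - 337711 = \left(375 + \left(-30 - 120\right)^{2} + 453 \left(-30 - 120\right)\right) - 337711 = \left(375 + \left(-150\right)^{2} + 453 \left(-150\right)\right) - 337711 = \left(375 + 22500 - 67950\right) - 337711 = -45075 - 337711 = -382786$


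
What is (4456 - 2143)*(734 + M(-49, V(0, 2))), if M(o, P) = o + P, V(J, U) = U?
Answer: 1589031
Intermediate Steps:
M(o, P) = P + o
(4456 - 2143)*(734 + M(-49, V(0, 2))) = (4456 - 2143)*(734 + (2 - 49)) = 2313*(734 - 47) = 2313*687 = 1589031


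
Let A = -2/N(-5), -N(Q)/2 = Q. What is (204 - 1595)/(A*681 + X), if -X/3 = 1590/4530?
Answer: 1050205/103626 ≈ 10.135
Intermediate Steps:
N(Q) = -2*Q
A = -⅕ (A = -2/((-2*(-5))) = -2/10 = -2*⅒ = -⅕ ≈ -0.20000)
X = -159/151 (X = -4770/4530 = -3*53/151 = -159/151 ≈ -1.0530)
(204 - 1595)/(A*681 + X) = (204 - 1595)/(-⅕*681 - 159/151) = -1391/(-681/5 - 159/151) = -1391/(-103626/755) = -1391*(-755/103626) = 1050205/103626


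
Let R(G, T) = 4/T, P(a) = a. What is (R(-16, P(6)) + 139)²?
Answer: 175561/9 ≈ 19507.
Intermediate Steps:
(R(-16, P(6)) + 139)² = (4/6 + 139)² = (4*(⅙) + 139)² = (⅔ + 139)² = (419/3)² = 175561/9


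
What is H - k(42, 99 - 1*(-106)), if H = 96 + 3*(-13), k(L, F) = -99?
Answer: 156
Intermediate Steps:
H = 57 (H = 96 - 39 = 57)
H - k(42, 99 - 1*(-106)) = 57 - 1*(-99) = 57 + 99 = 156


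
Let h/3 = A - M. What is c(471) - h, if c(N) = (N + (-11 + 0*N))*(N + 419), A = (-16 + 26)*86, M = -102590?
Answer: 99050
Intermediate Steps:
A = 860 (A = 10*86 = 860)
c(N) = (-11 + N)*(419 + N) (c(N) = (N + (-11 + 0))*(419 + N) = (N - 11)*(419 + N) = (-11 + N)*(419 + N))
h = 310350 (h = 3*(860 - 1*(-102590)) = 3*(860 + 102590) = 3*103450 = 310350)
c(471) - h = (-4609 + 471² + 408*471) - 1*310350 = (-4609 + 221841 + 192168) - 310350 = 409400 - 310350 = 99050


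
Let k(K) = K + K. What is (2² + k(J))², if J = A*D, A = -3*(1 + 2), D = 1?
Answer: 196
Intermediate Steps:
A = -9 (A = -3*3 = -9)
J = -9 (J = -9*1 = -9)
k(K) = 2*K
(2² + k(J))² = (2² + 2*(-9))² = (4 - 18)² = (-14)² = 196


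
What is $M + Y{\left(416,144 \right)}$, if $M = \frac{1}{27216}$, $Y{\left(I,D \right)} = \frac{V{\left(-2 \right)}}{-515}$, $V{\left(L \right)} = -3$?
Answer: $\frac{82163}{14016240} \approx 0.005862$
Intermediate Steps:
$Y{\left(I,D \right)} = \frac{3}{515}$ ($Y{\left(I,D \right)} = - \frac{3}{-515} = \left(-3\right) \left(- \frac{1}{515}\right) = \frac{3}{515}$)
$M = \frac{1}{27216} \approx 3.6743 \cdot 10^{-5}$
$M + Y{\left(416,144 \right)} = \frac{1}{27216} + \frac{3}{515} = \frac{82163}{14016240}$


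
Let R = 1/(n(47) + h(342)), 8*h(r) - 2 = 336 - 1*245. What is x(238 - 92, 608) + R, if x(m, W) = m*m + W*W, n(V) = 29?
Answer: 127068508/325 ≈ 3.9098e+5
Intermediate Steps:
h(r) = 93/8 (h(r) = ¼ + (336 - 1*245)/8 = ¼ + (336 - 245)/8 = ¼ + (⅛)*91 = ¼ + 91/8 = 93/8)
x(m, W) = W² + m² (x(m, W) = m² + W² = W² + m²)
R = 8/325 (R = 1/(29 + 93/8) = 1/(325/8) = 8/325 ≈ 0.024615)
x(238 - 92, 608) + R = (608² + (238 - 92)²) + 8/325 = (369664 + 146²) + 8/325 = (369664 + 21316) + 8/325 = 390980 + 8/325 = 127068508/325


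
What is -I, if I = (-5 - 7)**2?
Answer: -144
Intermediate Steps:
I = 144 (I = (-12)**2 = 144)
-I = -1*144 = -144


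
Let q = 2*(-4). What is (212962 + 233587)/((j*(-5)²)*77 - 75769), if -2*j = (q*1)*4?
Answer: -446549/44969 ≈ -9.9301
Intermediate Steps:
q = -8
j = 16 (j = -(-8*1)*4/2 = -(-4)*4 = -½*(-32) = 16)
(212962 + 233587)/((j*(-5)²)*77 - 75769) = (212962 + 233587)/((16*(-5)²)*77 - 75769) = 446549/((16*25)*77 - 75769) = 446549/(400*77 - 75769) = 446549/(30800 - 75769) = 446549/(-44969) = 446549*(-1/44969) = -446549/44969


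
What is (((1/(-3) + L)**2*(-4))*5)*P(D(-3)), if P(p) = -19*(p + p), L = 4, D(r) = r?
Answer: -91960/3 ≈ -30653.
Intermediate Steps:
P(p) = -38*p
(((1/(-3) + L)**2*(-4))*5)*P(D(-3)) = (((1/(-3) + 4)**2*(-4))*5)*(-38*(-3)) = (((-1/3 + 4)**2*(-4))*5)*114 = (((11/3)**2*(-4))*5)*114 = (((121/9)*(-4))*5)*114 = -484/9*5*114 = -2420/9*114 = -91960/3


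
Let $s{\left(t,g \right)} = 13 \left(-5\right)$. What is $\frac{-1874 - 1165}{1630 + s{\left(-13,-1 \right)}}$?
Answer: $- \frac{3039}{1565} \approx -1.9419$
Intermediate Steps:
$s{\left(t,g \right)} = -65$
$\frac{-1874 - 1165}{1630 + s{\left(-13,-1 \right)}} = \frac{-1874 - 1165}{1630 - 65} = - \frac{3039}{1565}$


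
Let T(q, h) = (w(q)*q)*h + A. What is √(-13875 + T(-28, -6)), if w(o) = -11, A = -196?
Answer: I*√15919 ≈ 126.17*I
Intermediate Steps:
T(q, h) = -196 - 11*h*q (T(q, h) = (-11*q)*h - 196 = -11*h*q - 196 = -196 - 11*h*q)
√(-13875 + T(-28, -6)) = √(-13875 + (-196 - 11*(-6)*(-28))) = √(-13875 + (-196 - 1848)) = √(-13875 - 2044) = √(-15919) = I*√15919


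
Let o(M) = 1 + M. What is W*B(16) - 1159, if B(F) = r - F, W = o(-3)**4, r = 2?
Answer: -1383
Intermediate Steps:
W = 16 (W = (1 - 3)**4 = (-2)**4 = 16)
B(F) = 2 - F
W*B(16) - 1159 = 16*(2 - 1*16) - 1159 = 16*(2 - 16) - 1159 = 16*(-14) - 1159 = -224 - 1159 = -1383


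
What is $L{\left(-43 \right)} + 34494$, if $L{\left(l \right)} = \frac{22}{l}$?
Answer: $\frac{1483220}{43} \approx 34494.0$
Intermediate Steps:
$L{\left(-43 \right)} + 34494 = \frac{22}{-43} + 34494 = 22 \left(- \frac{1}{43}\right) + 34494 = - \frac{22}{43} + 34494 = \frac{1483220}{43}$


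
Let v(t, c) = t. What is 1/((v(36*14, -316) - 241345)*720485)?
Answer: -1/173522327885 ≈ -5.7629e-12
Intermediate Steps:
1/((v(36*14, -316) - 241345)*720485) = 1/((36*14 - 241345)*720485) = (1/720485)/(504 - 241345) = (1/720485)/(-240841) = -1/240841*1/720485 = -1/173522327885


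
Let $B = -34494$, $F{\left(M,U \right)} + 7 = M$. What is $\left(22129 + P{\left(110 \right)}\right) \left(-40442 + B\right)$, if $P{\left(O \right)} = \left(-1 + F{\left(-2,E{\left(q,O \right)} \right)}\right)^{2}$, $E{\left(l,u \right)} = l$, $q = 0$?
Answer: $-1665752344$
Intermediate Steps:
$F{\left(M,U \right)} = -7 + M$
$P{\left(O \right)} = 100$ ($P{\left(O \right)} = \left(-1 - 9\right)^{2} = \left(-10\right)^{2} = 100$)
$\left(22129 + P{\left(110 \right)}\right) \left(-40442 + B\right) = \left(22129 + 100\right) \left(-40442 - 34494\right) = 22229 \left(-74936\right) = -1665752344$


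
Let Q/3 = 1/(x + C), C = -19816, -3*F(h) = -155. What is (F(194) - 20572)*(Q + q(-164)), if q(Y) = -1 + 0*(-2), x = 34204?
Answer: 295184995/14388 ≈ 20516.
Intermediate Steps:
F(h) = 155/3 (F(h) = -1/3*(-155) = 155/3)
q(Y) = -1 (q(Y) = -1 + 0 = -1)
Q = 1/4796 (Q = 3/(34204 - 19816) = 3/14388 = 3*(1/14388) = 1/4796 ≈ 0.00020851)
(F(194) - 20572)*(Q + q(-164)) = (155/3 - 20572)*(1/4796 - 1) = -61561/3*(-4795/4796) = 295184995/14388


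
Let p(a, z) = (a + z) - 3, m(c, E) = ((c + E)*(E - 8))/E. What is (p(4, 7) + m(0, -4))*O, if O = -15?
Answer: 60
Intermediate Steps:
m(c, E) = (-8 + E)*(E + c)/E (m(c, E) = ((E + c)*(-8 + E))/E = ((-8 + E)*(E + c))/E = (-8 + E)*(E + c)/E)
p(a, z) = -3 + a + z
(p(4, 7) + m(0, -4))*O = ((-3 + 4 + 7) + (-8 - 4 + 0 - 8*0/(-4)))*(-15) = (8 + (-8 - 4 + 0 - 8*0*(-1/4)))*(-15) = (8 + (-8 - 4 + 0 + 0))*(-15) = (8 - 12)*(-15) = -4*(-15) = 60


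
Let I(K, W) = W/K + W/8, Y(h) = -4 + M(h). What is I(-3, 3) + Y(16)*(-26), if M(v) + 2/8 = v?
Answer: -2449/8 ≈ -306.13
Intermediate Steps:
M(v) = -1/4 + v
Y(h) = -17/4 + h (Y(h) = -4 + (-1/4 + h) = -17/4 + h)
I(K, W) = W/8 + W/K (I(K, W) = W/K + W*(1/8) = W/K + W/8 = W/8 + W/K)
I(-3, 3) + Y(16)*(-26) = ((1/8)*3 + 3/(-3)) + (-17/4 + 16)*(-26) = (3/8 + 3*(-1/3)) + (47/4)*(-26) = (3/8 - 1) - 611/2 = -5/8 - 611/2 = -2449/8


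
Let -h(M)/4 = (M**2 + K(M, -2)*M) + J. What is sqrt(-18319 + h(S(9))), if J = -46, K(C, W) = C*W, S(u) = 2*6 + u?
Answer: 3*I*sqrt(1819) ≈ 127.95*I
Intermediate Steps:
S(u) = 12 + u
h(M) = 184 + 4*M**2 (h(M) = -4*((M**2 + (M*(-2))*M) - 46) = -4*((M**2 + (-2*M)*M) - 46) = -4*((M**2 - 2*M**2) - 46) = -4*(-M**2 - 46) = -4*(-46 - M**2) = 184 + 4*M**2)
sqrt(-18319 + h(S(9))) = sqrt(-18319 + (184 + 4*(12 + 9)**2)) = sqrt(-18319 + (184 + 4*21**2)) = sqrt(-18319 + (184 + 4*441)) = sqrt(-18319 + (184 + 1764)) = sqrt(-18319 + 1948) = sqrt(-16371) = 3*I*sqrt(1819)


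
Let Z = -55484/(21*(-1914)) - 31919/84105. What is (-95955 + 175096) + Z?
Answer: 193030901564/2439045 ≈ 79142.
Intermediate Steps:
Z = 2441219/2439045 (Z = -55484/(-40194) - 31919*1/84105 = -55484*(-1/40194) - 31919/84105 = 2522/1827 - 31919/84105 = 2441219/2439045 ≈ 1.0009)
(-95955 + 175096) + Z = (-95955 + 175096) + 2441219/2439045 = 79141 + 2441219/2439045 = 193030901564/2439045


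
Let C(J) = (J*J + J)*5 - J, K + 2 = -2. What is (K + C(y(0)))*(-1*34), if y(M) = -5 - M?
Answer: -3434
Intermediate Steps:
K = -4 (K = -2 - 2 = -4)
C(J) = 4*J + 5*J**2 (C(J) = (J**2 + J)*5 - J = (J + J**2)*5 - J = (5*J + 5*J**2) - J = 4*J + 5*J**2)
(K + C(y(0)))*(-1*34) = (-4 + (-5 - 1*0)*(4 + 5*(-5 - 1*0)))*(-1*34) = (-4 + (-5 + 0)*(4 + 5*(-5 + 0)))*(-34) = (-4 - 5*(4 + 5*(-5)))*(-34) = (-4 - 5*(4 - 25))*(-34) = (-4 - 5*(-21))*(-34) = (-4 + 105)*(-34) = 101*(-34) = -3434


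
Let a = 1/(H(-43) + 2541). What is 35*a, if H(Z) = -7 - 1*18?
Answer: 35/2516 ≈ 0.013911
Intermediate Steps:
H(Z) = -25 (H(Z) = -7 - 18 = -25)
a = 1/2516 (a = 1/(-25 + 2541) = 1/2516 ≈ 0.00039746)
35*a = 35*(1/2516) = 35/2516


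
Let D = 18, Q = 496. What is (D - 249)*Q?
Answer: -114576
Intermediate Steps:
(D - 249)*Q = (18 - 249)*496 = -231*496 = -114576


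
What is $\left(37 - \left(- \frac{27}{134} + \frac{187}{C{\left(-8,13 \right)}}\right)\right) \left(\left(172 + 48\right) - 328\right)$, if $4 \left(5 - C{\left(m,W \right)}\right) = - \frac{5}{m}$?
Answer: $\frac{1575774}{10385} \approx 151.74$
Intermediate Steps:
$C{\left(m,W \right)} = 5 + \frac{5}{4 m}$ ($C{\left(m,W \right)} = 5 - \frac{\left(-5\right) \frac{1}{m}}{4} = 5 + \frac{5}{4 m}$)
$\left(37 - \left(- \frac{27}{134} + \frac{187}{C{\left(-8,13 \right)}}\right)\right) \left(\left(172 + 48\right) - 328\right) = \left(37 - \left(- \frac{27}{134} + \frac{187}{5 + \frac{5}{4 \left(-8\right)}}\right)\right) \left(\left(172 + 48\right) - 328\right) = \left(37 - \left(- \frac{27}{134} + \frac{187}{5 + \frac{5}{4} \left(- \frac{1}{8}\right)}\right)\right) \left(220 - 328\right) = \left(37 + \left(- \frac{187}{5 - \frac{5}{32}} + \frac{27}{134}\right)\right) \left(-108\right) = \left(37 + \left(- \frac{187}{\frac{155}{32}} + \frac{27}{134}\right)\right) \left(-108\right) = \left(37 + \left(\left(-187\right) \frac{32}{155} + \frac{27}{134}\right)\right) \left(-108\right) = \left(37 + \left(- \frac{5984}{155} + \frac{27}{134}\right)\right) \left(-108\right) = \left(37 - \frac{797671}{20770}\right) \left(-108\right) = \left(- \frac{29181}{20770}\right) \left(-108\right) = \frac{1575774}{10385}$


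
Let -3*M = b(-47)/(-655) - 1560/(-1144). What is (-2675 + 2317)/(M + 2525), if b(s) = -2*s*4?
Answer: -3869085/27286093 ≈ -0.14180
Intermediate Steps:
b(s) = -8*s
M = -5689/21615 (M = -(-8*(-47)/(-655) - 1560/(-1144))/3 = -(376*(-1/655) - 1560*(-1/1144))/3 = -(-376/655 + 15/11)/3 = -1/3*5689/7205 = -5689/21615 ≈ -0.26320)
(-2675 + 2317)/(M + 2525) = (-2675 + 2317)/(-5689/21615 + 2525) = -358/54572186/21615 = -358*21615/54572186 = -3869085/27286093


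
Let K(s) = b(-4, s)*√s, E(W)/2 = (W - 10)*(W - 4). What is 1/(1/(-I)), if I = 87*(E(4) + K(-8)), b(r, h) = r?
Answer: 696*I*√2 ≈ 984.29*I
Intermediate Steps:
E(W) = 2*(-10 + W)*(-4 + W) (E(W) = 2*((W - 10)*(W - 4)) = 2*((-10 + W)*(-4 + W)) = 2*(-10 + W)*(-4 + W))
K(s) = -4*√s
I = -696*I*√2 (I = 87*((80 - 28*4 + 2*4²) - 8*I*√2) = 87*((80 - 112 + 2*16) - 8*I*√2) = 87*((80 - 112 + 32) - 8*I*√2) = 87*(0 - 8*I*√2) = 87*(-8*I*√2) = -696*I*√2 ≈ -984.29*I)
1/(1/(-I)) = 1/(1/(-(-696)*I*√2)) = 1/(1/(696*I*√2)) = 1/(-I*√2/1392) = 696*I*√2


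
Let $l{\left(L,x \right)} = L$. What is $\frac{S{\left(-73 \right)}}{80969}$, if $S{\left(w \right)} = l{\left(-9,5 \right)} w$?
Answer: $\frac{657}{80969} \approx 0.0081142$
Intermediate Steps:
$S{\left(w \right)} = - 9 w$
$\frac{S{\left(-73 \right)}}{80969} = \frac{\left(-9\right) \left(-73\right)}{80969} = 657 \cdot \frac{1}{80969} = \frac{657}{80969}$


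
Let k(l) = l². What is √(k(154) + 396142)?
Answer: √419858 ≈ 647.96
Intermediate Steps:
√(k(154) + 396142) = √(154² + 396142) = √(23716 + 396142) = √419858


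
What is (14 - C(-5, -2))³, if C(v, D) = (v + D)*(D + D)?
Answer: -2744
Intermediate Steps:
C(v, D) = 2*D*(D + v) (C(v, D) = (D + v)*(2*D) = 2*D*(D + v))
(14 - C(-5, -2))³ = (14 - 2*(-2)*(-2 - 5))³ = (14 - 2*(-2)*(-7))³ = (14 - 1*28)³ = (14 - 28)³ = (-14)³ = -2744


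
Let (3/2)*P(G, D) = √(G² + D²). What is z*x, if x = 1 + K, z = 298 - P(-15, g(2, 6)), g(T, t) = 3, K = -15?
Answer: -4172 + 28*√26 ≈ -4029.2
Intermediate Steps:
P(G, D) = 2*√(D² + G²)/3 (P(G, D) = 2*√(G² + D²)/3 = 2*√(D² + G²)/3)
z = 298 - 2*√26 (z = 298 - 2*√(3² + (-15)²)/3 = 298 - 2*√(9 + 225)/3 = 298 - 2*√234/3 = 298 - 2*3*√26/3 = 298 - 2*√26 ≈ 287.80)
x = -14 (x = 1 - 15 = -14)
z*x = (298 - 2*√26)*(-14) = -4172 + 28*√26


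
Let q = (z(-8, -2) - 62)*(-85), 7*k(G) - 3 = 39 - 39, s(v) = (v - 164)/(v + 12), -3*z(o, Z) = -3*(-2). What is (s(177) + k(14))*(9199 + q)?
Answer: 1376066/189 ≈ 7280.8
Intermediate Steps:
z(o, Z) = -2 (z(o, Z) = -(-1)*(-2) = -1/3*6 = -2)
s(v) = (-164 + v)/(12 + v)
k(G) = 3/7 (k(G) = 3/7 + (39 - 39)/7 = 3/7 + (1/7)*0 = 3/7 + 0 = 3/7)
q = 5440 (q = (-2 - 62)*(-85) = -64*(-85) = 5440)
(s(177) + k(14))*(9199 + q) = ((-164 + 177)/(12 + 177) + 3/7)*(9199 + 5440) = (13/189 + 3/7)*14639 = (94/189)*14639 = 1376066/189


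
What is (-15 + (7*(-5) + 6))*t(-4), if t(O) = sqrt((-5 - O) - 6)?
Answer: -44*I*sqrt(7) ≈ -116.41*I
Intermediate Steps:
t(O) = sqrt(-11 - O)
(-15 + (7*(-5) + 6))*t(-4) = (-15 + (7*(-5) + 6))*sqrt(-11 - 1*(-4)) = (-15 + (-35 + 6))*sqrt(-11 + 4) = (-15 - 29)*sqrt(-7) = -44*I*sqrt(7)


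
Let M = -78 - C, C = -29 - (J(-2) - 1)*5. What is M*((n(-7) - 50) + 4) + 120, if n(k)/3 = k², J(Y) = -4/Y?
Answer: -4324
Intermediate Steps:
n(k) = 3*k²
C = -34 (C = -29 - (-4/(-2) - 1)*5 = -29 - (-4*(-½) - 1)*5 = -29 - (2 - 1)*5 = -29 - 5 = -34)
M = -44 (M = -78 - 1*(-34) = -78 + 34 = -44)
M*((n(-7) - 50) + 4) + 120 = -44*((3*(-7)² - 50) + 4) + 120 = -44*((3*49 - 50) + 4) + 120 = -44*((147 - 50) + 4) + 120 = -44*(97 + 4) + 120 = -44*101 + 120 = -4444 + 120 = -4324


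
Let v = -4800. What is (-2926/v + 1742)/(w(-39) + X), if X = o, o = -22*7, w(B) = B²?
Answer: 4182263/3280800 ≈ 1.2748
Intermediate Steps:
o = -154
X = -154
(-2926/v + 1742)/(w(-39) + X) = (-2926/(-4800) + 1742)/((-39)² - 154) = (-2926*(-1/4800) + 1742)/(1521 - 154) = (1463/2400 + 1742)/1367 = (4182263/2400)*(1/1367) = 4182263/3280800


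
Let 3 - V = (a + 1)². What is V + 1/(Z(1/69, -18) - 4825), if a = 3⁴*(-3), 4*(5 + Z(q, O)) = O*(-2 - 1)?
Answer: -564118115/9633 ≈ -58561.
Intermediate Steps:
Z(q, O) = -5 - 3*O/4 (Z(q, O) = -5 + (O*(-2 - 1))/4 = -5 + (O*(-3))/4 = -5 + (-3*O)/4 = -5 - 3*O/4)
a = -243 (a = 81*(-3) = -243)
V = -58561 (V = 3 - (-243 + 1)² = 3 - 1*(-242)² = 3 - 1*58564 = 3 - 58564 = -58561)
V + 1/(Z(1/69, -18) - 4825) = -58561 + 1/((-5 - ¾*(-18)) - 4825) = -58561 + 1/((-5 + 27/2) - 4825) = -58561 + 1/(17/2 - 4825) = -58561 + 1/(-9633/2) = -58561 - 2/9633 = -564118115/9633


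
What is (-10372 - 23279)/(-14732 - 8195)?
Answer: 33651/22927 ≈ 1.4677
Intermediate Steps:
(-10372 - 23279)/(-14732 - 8195) = -33651/(-22927) = -33651*(-1/22927) = 33651/22927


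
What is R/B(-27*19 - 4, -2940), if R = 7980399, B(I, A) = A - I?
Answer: -7980399/2423 ≈ -3293.6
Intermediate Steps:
R/B(-27*19 - 4, -2940) = 7980399/(-2940 - (-27*19 - 4)) = 7980399/(-2940 - (-513 - 4)) = 7980399/(-2940 - 1*(-517)) = 7980399/(-2940 + 517) = 7980399/(-2423) = 7980399*(-1/2423) = -7980399/2423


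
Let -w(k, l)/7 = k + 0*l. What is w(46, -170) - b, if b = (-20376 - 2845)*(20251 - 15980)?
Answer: 99176569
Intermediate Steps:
b = -99176891 (b = -23221*4271 = -99176891)
w(k, l) = -7*k (w(k, l) = -7*(k + 0*l) = -7*(k + 0) = -7*k)
w(46, -170) - b = -7*46 - 1*(-99176891) = -322 + 99176891 = 99176569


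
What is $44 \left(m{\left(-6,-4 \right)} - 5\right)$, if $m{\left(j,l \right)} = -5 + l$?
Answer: $-616$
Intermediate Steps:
$44 \left(m{\left(-6,-4 \right)} - 5\right) = 44 \left(\left(-5 - 4\right) - 5\right) = 44 \left(-9 - 5\right) = 44 \left(-14\right) = -616$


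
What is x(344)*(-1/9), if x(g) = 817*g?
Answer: -281048/9 ≈ -31228.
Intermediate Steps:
x(344)*(-1/9) = (817*344)*(-1/9) = 281048*(-1*⅑) = 281048*(-⅑) = -281048/9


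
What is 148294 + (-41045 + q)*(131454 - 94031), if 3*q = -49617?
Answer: -2154817738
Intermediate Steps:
q = -16539 (q = (1/3)*(-49617) = -16539)
148294 + (-41045 + q)*(131454 - 94031) = 148294 + (-41045 - 16539)*(131454 - 94031) = 148294 - 57584*37423 = 148294 - 2154966032 = -2154817738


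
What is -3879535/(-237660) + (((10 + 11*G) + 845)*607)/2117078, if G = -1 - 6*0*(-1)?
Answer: 49029607753/2959675044 ≈ 16.566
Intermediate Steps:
G = -1 (G = -1 - 0*(-1) = -1 - 1*0 = -1 + 0 = -1)
-3879535/(-237660) + (((10 + 11*G) + 845)*607)/2117078 = -3879535/(-237660) + (((10 + 11*(-1)) + 845)*607)/2117078 = -3879535*(-1/237660) + (((10 - 11) + 845)*607)*(1/2117078) = 775907/47532 + ((-1 + 845)*607)*(1/2117078) = 775907/47532 + (844*607)*(1/2117078) = 775907/47532 + 512308*(1/2117078) = 775907/47532 + 256154/1058539 = 49029607753/2959675044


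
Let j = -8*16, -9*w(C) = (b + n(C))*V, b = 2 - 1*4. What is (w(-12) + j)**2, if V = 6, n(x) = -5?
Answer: 136900/9 ≈ 15211.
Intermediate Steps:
b = -2 (b = 2 - 4 = -2)
w(C) = 14/3 (w(C) = -(-2 - 5)*6/9 = -(-7)*6/9 = -1/9*(-42) = 14/3)
j = -128
(w(-12) + j)**2 = (14/3 - 128)**2 = (-370/3)**2 = 136900/9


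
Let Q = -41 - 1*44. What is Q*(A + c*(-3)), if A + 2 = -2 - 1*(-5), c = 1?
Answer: 170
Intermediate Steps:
A = 1 (A = -2 + (-2 - 1*(-5)) = -2 + (-2 + 5) = -2 + 3 = 1)
Q = -85 (Q = -41 - 44 = -85)
Q*(A + c*(-3)) = -85*(1 + 1*(-3)) = -85*(1 - 3) = -85*(-2) = 170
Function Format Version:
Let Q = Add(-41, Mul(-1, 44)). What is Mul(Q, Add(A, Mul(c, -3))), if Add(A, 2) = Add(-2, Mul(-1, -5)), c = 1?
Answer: 170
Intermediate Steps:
A = 1 (A = Add(-2, Add(-2, Mul(-1, -5))) = Add(-2, Add(-2, 5)) = Add(-2, 3) = 1)
Q = -85 (Q = Add(-41, -44) = -85)
Mul(Q, Add(A, Mul(c, -3))) = Mul(-85, Add(1, Mul(1, -3))) = Mul(-85, Add(1, -3)) = Mul(-85, -2) = 170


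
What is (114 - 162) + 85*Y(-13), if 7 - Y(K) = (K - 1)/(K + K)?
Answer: 6516/13 ≈ 501.23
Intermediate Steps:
Y(K) = 7 - (-1 + K)/(2*K) (Y(K) = 7 - (K - 1)/(K + K) = 7 - (-1 + K)/(2*K))
(114 - 162) + 85*Y(-13) = (114 - 162) + 85*((½)*(1 + 13*(-13))/(-13)) = -48 + 85*((½)*(-1/13)*(1 - 169)) = -48 + 85*((½)*(-1/13)*(-168)) = -48 + 85*(84/13) = -48 + 7140/13 = 6516/13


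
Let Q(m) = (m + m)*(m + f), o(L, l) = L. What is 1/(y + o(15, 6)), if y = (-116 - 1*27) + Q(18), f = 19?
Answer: 1/1204 ≈ 0.00083056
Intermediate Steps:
Q(m) = 2*m*(19 + m) (Q(m) = (m + m)*(m + 19) = (2*m)*(19 + m) = 2*m*(19 + m))
y = 1189 (y = (-116 - 1*27) + 2*18*(19 + 18) = (-116 - 27) + 2*18*37 = -143 + 1332 = 1189)
1/(y + o(15, 6)) = 1/(1189 + 15) = 1/1204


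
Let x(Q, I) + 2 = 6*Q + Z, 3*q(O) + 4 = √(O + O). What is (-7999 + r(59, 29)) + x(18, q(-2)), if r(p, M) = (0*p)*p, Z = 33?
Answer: -7860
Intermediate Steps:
r(p, M) = 0 (r(p, M) = 0*p = 0)
q(O) = -4/3 + √2*√O/3 (q(O) = -4/3 + √(O + O)/3 = -4/3 + √(2*O)/3 = -4/3 + (√2*√O)/3 = -4/3 + √2*√O/3)
x(Q, I) = 31 + 6*Q (x(Q, I) = -2 + (6*Q + 33) = -2 + (33 + 6*Q) = 31 + 6*Q)
(-7999 + r(59, 29)) + x(18, q(-2)) = (-7999 + 0) + (31 + 6*18) = -7999 + (31 + 108) = -7999 + 139 = -7860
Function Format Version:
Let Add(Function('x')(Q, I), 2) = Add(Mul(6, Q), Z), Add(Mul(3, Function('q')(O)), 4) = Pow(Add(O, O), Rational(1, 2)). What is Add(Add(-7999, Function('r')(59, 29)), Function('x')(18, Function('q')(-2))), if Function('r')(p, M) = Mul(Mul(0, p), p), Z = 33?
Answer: -7860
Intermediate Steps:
Function('r')(p, M) = 0 (Function('r')(p, M) = Mul(0, p) = 0)
Function('q')(O) = Add(Rational(-4, 3), Mul(Rational(1, 3), Pow(2, Rational(1, 2)), Pow(O, Rational(1, 2)))) (Function('q')(O) = Add(Rational(-4, 3), Mul(Rational(1, 3), Pow(Add(O, O), Rational(1, 2)))) = Add(Rational(-4, 3), Mul(Rational(1, 3), Pow(Mul(2, O), Rational(1, 2)))) = Add(Rational(-4, 3), Mul(Rational(1, 3), Mul(Pow(2, Rational(1, 2)), Pow(O, Rational(1, 2))))) = Add(Rational(-4, 3), Mul(Rational(1, 3), Pow(2, Rational(1, 2)), Pow(O, Rational(1, 2)))))
Function('x')(Q, I) = Add(31, Mul(6, Q)) (Function('x')(Q, I) = Add(-2, Add(Mul(6, Q), 33)) = Add(-2, Add(33, Mul(6, Q))) = Add(31, Mul(6, Q)))
Add(Add(-7999, Function('r')(59, 29)), Function('x')(18, Function('q')(-2))) = Add(Add(-7999, 0), Add(31, Mul(6, 18))) = Add(-7999, Add(31, 108)) = Add(-7999, 139) = -7860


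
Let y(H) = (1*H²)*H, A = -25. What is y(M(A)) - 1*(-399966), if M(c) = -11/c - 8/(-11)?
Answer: 8318075982411/20796875 ≈ 3.9997e+5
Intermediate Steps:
M(c) = 8/11 - 11/c (M(c) = -11/c - 8*(-1/11) = -11/c + 8/11 = 8/11 - 11/c)
y(H) = H³ (y(H) = H²*H = H³)
y(M(A)) - 1*(-399966) = (8/11 - 11/(-25))³ - 1*(-399966) = (8/11 - 11*(-1/25))³ + 399966 = (8/11 + 11/25)³ + 399966 = (321/275)³ + 399966 = 33076161/20796875 + 399966 = 8318075982411/20796875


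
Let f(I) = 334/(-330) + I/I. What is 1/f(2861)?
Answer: -165/2 ≈ -82.500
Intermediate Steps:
f(I) = -2/165 (f(I) = 334*(-1/330) + 1 = -167/165 + 1 = -2/165)
1/f(2861) = 1/(-2/165) = -165/2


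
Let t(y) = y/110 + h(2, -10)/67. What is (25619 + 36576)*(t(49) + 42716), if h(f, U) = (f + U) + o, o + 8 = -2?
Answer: 3916023875897/1474 ≈ 2.6567e+9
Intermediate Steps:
o = -10 (o = -8 - 2 = -10)
h(f, U) = -10 + U + f (h(f, U) = (f + U) - 10 = (U + f) - 10 = -10 + U + f)
t(y) = -18/67 + y/110 (t(y) = y/110 + (-10 - 10 + 2)/67 = y*(1/110) - 18*1/67 = y/110 - 18/67 = -18/67 + y/110)
(25619 + 36576)*(t(49) + 42716) = (25619 + 36576)*((-18/67 + (1/110)*49) + 42716) = 62195*((-18/67 + 49/110) + 42716) = 62195*(1303/7370 + 42716) = 62195*(314818223/7370) = 3916023875897/1474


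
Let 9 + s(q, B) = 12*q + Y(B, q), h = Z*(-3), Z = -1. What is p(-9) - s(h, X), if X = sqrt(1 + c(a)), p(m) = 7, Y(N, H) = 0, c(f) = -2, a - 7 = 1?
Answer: -20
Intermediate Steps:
a = 8 (a = 7 + 1 = 8)
h = 3 (h = -1*(-3) = 3)
X = I (X = sqrt(1 - 2) = sqrt(-1) = I ≈ 1.0*I)
s(q, B) = -9 + 12*q (s(q, B) = -9 + (12*q + 0) = -9 + 12*q)
p(-9) - s(h, X) = 7 - (-9 + 12*3) = 7 - (-9 + 36) = 7 - 1*27 = 7 - 27 = -20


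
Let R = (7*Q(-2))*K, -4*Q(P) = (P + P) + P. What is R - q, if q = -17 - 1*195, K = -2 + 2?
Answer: 212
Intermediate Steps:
K = 0
Q(P) = -3*P/4 (Q(P) = -((P + P) + P)/4 = -(2*P + P)/4 = -3*P/4)
q = -212 (q = -17 - 195 = -212)
R = 0 (R = (7*(-3/4*(-2)))*0 = (7*(3/2))*0 = (21/2)*0 = 0)
R - q = 0 - 1*(-212) = 0 + 212 = 212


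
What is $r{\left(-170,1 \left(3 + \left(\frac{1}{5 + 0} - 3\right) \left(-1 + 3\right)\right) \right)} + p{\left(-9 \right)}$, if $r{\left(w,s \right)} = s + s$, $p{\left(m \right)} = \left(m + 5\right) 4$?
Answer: $- \frac{106}{5} \approx -21.2$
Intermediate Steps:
$p{\left(m \right)} = 20 + 4 m$ ($p{\left(m \right)} = \left(5 + m\right) 4 = 20 + 4 m$)
$r{\left(w,s \right)} = 2 s$
$r{\left(-170,1 \left(3 + \left(\frac{1}{5 + 0} - 3\right) \left(-1 + 3\right)\right) \right)} + p{\left(-9 \right)} = 2 \cdot 1 \left(3 + \left(\frac{1}{5 + 0} - 3\right) \left(-1 + 3\right)\right) + \left(20 + 4 \left(-9\right)\right) = 2 \cdot 1 \left(3 + \left(\frac{1}{5} - 3\right) 2\right) + \left(20 - 36\right) = 2 \cdot 1 \left(3 + \left(\frac{1}{5} - 3\right) 2\right) - 16 = 2 \cdot 1 \left(3 - \frac{28}{5}\right) - 16 = 2 \cdot 1 \left(- \frac{13}{5}\right) - 16 = 2 \left(- \frac{13}{5}\right) - 16 = - \frac{26}{5} - 16 = - \frac{106}{5}$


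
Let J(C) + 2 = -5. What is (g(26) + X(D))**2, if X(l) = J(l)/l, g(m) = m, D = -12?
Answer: 101761/144 ≈ 706.67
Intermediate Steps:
J(C) = -7 (J(C) = -2 - 5 = -7)
X(l) = -7/l
(g(26) + X(D))**2 = (26 - 7/(-12))**2 = (26 - 7*(-1/12))**2 = (26 + 7/12)**2 = (319/12)**2 = 101761/144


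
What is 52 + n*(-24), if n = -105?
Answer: 2572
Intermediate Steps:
52 + n*(-24) = 52 - 105*(-24) = 52 + 2520 = 2572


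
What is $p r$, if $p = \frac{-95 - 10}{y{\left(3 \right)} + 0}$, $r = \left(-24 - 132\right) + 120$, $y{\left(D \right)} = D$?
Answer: $1260$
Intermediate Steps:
$r = -36$ ($r = -156 + 120 = -36$)
$p = -35$ ($p = \frac{-95 - 10}{3 + 0} = - \frac{105}{3} = \left(-105\right) \frac{1}{3} = -35$)
$p r = \left(-35\right) \left(-36\right) = 1260$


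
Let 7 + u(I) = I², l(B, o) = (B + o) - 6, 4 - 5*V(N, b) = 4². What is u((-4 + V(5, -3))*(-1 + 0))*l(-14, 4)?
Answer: -13584/25 ≈ -543.36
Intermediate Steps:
V(N, b) = -12/5 (V(N, b) = ⅘ - ⅕*4² = ⅘ - ⅕*16 = ⅘ - 16/5 = -12/5)
l(B, o) = -6 + B + o
u(I) = -7 + I²
u((-4 + V(5, -3))*(-1 + 0))*l(-14, 4) = (-7 + ((-4 - 12/5)*(-1 + 0))²)*(-6 - 14 + 4) = (-7 + (-32/5*(-1))²)*(-16) = (-7 + (32/5)²)*(-16) = (-7 + 1024/25)*(-16) = (849/25)*(-16) = -13584/25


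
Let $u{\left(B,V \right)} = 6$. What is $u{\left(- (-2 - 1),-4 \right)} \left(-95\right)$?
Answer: $-570$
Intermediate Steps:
$u{\left(- (-2 - 1),-4 \right)} \left(-95\right) = 6 \left(-95\right) = -570$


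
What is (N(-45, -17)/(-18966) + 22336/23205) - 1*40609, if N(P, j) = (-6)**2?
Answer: -2978640497179/73351005 ≈ -40608.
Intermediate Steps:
N(P, j) = 36
(N(-45, -17)/(-18966) + 22336/23205) - 1*40609 = (36/(-18966) + 22336/23205) - 1*40609 = (36*(-1/18966) + 22336*(1/23205)) - 40609 = (-6/3161 + 22336/23205) - 40609 = 70464866/73351005 - 40609 = -2978640497179/73351005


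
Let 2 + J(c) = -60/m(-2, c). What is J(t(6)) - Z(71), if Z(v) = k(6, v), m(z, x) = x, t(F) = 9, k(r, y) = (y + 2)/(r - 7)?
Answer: 193/3 ≈ 64.333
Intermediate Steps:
k(r, y) = (2 + y)/(-7 + r)
Z(v) = -2 - v (Z(v) = (2 + v)/(-7 + 6) = (2 + v)/(-1) = -(2 + v) = -2 - v)
J(c) = -2 - 60/c
J(t(6)) - Z(71) = (-2 - 60/9) - (-2 - 1*71) = (-2 - 60*⅑) - (-2 - 71) = (-2 - 20/3) - 1*(-73) = -26/3 + 73 = 193/3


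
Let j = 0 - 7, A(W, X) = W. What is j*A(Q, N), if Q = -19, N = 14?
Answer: 133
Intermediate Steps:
j = -7
j*A(Q, N) = -7*(-19) = 133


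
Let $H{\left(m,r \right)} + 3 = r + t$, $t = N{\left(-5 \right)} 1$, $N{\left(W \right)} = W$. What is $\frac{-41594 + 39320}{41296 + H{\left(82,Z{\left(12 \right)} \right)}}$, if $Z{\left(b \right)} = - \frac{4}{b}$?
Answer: $- \frac{6822}{123863} \approx -0.055077$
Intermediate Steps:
$t = -5$ ($t = \left(-5\right) 1 = -5$)
$H{\left(m,r \right)} = -8 + r$ ($H{\left(m,r \right)} = -3 + \left(r - 5\right) = -3 + \left(-5 + r\right) = -8 + r$)
$\frac{-41594 + 39320}{41296 + H{\left(82,Z{\left(12 \right)} \right)}} = \frac{-41594 + 39320}{41296 - \left(8 + \frac{4}{12}\right)} = - \frac{2274}{41296 - \frac{25}{3}} = - \frac{2274}{\frac{123863}{3}} = \left(-2274\right) \frac{3}{123863} = - \frac{6822}{123863}$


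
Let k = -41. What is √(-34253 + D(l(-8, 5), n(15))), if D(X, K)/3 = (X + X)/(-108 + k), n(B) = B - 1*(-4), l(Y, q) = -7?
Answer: I*√760444595/149 ≈ 185.07*I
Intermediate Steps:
n(B) = 4 + B (n(B) = B + 4 = 4 + B)
D(X, K) = -6*X/149 (D(X, K) = 3*((X + X)/(-108 - 41)) = 3*((2*X)/(-149)) = 3*((2*X)*(-1/149)) = 3*(-2*X/149) = -6*X/149)
√(-34253 + D(l(-8, 5), n(15))) = √(-34253 - 6/149*(-7)) = √(-34253 + 42/149) = √(-5103655/149) = I*√760444595/149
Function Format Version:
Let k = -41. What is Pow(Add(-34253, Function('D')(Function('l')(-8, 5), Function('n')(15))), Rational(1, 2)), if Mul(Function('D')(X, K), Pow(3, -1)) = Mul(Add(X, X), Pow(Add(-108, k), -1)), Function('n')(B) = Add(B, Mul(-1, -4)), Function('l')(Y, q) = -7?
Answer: Mul(Rational(1, 149), I, Pow(760444595, Rational(1, 2))) ≈ Mul(185.07, I)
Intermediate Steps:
Function('n')(B) = Add(4, B) (Function('n')(B) = Add(B, 4) = Add(4, B))
Function('D')(X, K) = Mul(Rational(-6, 149), X) (Function('D')(X, K) = Mul(3, Mul(Add(X, X), Pow(Add(-108, -41), -1))) = Mul(3, Mul(Mul(2, X), Pow(-149, -1))) = Mul(3, Mul(Mul(2, X), Rational(-1, 149))) = Mul(3, Mul(Rational(-2, 149), X)) = Mul(Rational(-6, 149), X))
Pow(Add(-34253, Function('D')(Function('l')(-8, 5), Function('n')(15))), Rational(1, 2)) = Pow(Add(-34253, Mul(Rational(-6, 149), -7)), Rational(1, 2)) = Pow(Add(-34253, Rational(42, 149)), Rational(1, 2)) = Pow(Rational(-5103655, 149), Rational(1, 2)) = Mul(Rational(1, 149), I, Pow(760444595, Rational(1, 2)))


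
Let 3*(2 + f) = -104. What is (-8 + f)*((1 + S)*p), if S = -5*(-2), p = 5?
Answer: -7370/3 ≈ -2456.7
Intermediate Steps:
f = -110/3 (f = -2 + (⅓)*(-104) = -2 - 104/3 = -110/3 ≈ -36.667)
S = 10
(-8 + f)*((1 + S)*p) = (-8 - 110/3)*((1 + 10)*5) = -1474*5/3 = -134/3*55 = -7370/3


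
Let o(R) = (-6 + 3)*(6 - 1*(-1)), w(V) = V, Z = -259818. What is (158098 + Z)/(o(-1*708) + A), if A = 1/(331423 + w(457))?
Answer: 33758833600/6969479 ≈ 4843.8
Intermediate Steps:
A = 1/331880 (A = 1/(331423 + 457) = 1/331880 ≈ 3.0131e-6)
o(R) = -21 (o(R) = -3*(6 + 1) = -3*7 = -21)
(158098 + Z)/(o(-1*708) + A) = (158098 - 259818)/(-21 + 1/331880) = -101720/(-6969479/331880) = -101720*(-331880/6969479) = 33758833600/6969479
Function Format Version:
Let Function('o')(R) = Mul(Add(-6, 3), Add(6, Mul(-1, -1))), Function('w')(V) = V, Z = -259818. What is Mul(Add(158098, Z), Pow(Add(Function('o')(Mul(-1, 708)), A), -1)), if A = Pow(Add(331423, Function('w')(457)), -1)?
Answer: Rational(33758833600, 6969479) ≈ 4843.8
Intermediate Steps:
A = Rational(1, 331880) (A = Pow(Add(331423, 457), -1) = Pow(331880, -1) = Rational(1, 331880) ≈ 3.0131e-6)
Function('o')(R) = -21 (Function('o')(R) = Mul(-3, Add(6, 1)) = Mul(-3, 7) = -21)
Mul(Add(158098, Z), Pow(Add(Function('o')(Mul(-1, 708)), A), -1)) = Mul(Add(158098, -259818), Pow(Add(-21, Rational(1, 331880)), -1)) = Mul(-101720, Pow(Rational(-6969479, 331880), -1)) = Mul(-101720, Rational(-331880, 6969479)) = Rational(33758833600, 6969479)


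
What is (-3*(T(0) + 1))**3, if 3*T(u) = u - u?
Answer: -27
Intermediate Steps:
T(u) = 0 (T(u) = (u - u)/3 = (1/3)*0 = 0)
(-3*(T(0) + 1))**3 = (-3*(0 + 1))**3 = (-3*1)**3 = (-3)**3 = -27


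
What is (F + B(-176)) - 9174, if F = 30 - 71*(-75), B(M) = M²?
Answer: 27157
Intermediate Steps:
F = 5355 (F = 30 + 5325 = 5355)
(F + B(-176)) - 9174 = (5355 + (-176)²) - 9174 = (5355 + 30976) - 9174 = 36331 - 9174 = 27157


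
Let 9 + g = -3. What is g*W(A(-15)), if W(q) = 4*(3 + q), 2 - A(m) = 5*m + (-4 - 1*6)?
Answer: -4320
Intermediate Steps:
g = -12 (g = -9 - 3 = -12)
A(m) = 12 - 5*m (A(m) = 2 - (5*m + (-4 - 1*6)) = 2 - (5*m + (-4 - 6)) = 2 - (5*m - 10) = 2 - (-10 + 5*m) = 2 + (10 - 5*m) = 12 - 5*m)
W(q) = 12 + 4*q
g*W(A(-15)) = -12*(12 + 4*(12 - 5*(-15))) = -12*(12 + 4*(12 + 75)) = -12*(12 + 4*87) = -12*(12 + 348) = -12*360 = -4320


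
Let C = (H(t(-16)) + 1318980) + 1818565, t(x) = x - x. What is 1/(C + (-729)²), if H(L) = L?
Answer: 1/3668986 ≈ 2.7255e-7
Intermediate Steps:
t(x) = 0
C = 3137545 (C = (0 + 1318980) + 1818565 = 1318980 + 1818565 = 3137545)
1/(C + (-729)²) = 1/(3137545 + (-729)²) = 1/(3137545 + 531441) = 1/3668986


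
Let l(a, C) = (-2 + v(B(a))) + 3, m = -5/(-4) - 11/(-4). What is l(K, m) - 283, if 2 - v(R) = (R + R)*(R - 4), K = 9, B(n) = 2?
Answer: -272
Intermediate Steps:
v(R) = 2 - 2*R*(-4 + R) (v(R) = 2 - (R + R)*(R - 4) = 2 - 2*R*(-4 + R))
m = 4 (m = -5*(-¼) - 11*(-¼) = 5/4 + 11/4 = 4)
l(a, C) = 11 (l(a, C) = (-2 + (2 - 2*2² + 8*2)) + 3 = (-2 + (2 - 2*4 + 16)) + 3 = (-2 + (2 - 8 + 16)) + 3 = (-2 + 10) + 3 = 8 + 3 = 11)
l(K, m) - 283 = 11 - 283 = -272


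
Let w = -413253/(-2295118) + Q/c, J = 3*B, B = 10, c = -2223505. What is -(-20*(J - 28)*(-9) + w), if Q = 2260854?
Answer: -1832884228893393/5103206348590 ≈ -359.16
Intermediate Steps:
J = 30 (J = 3*10 = 30)
w = -4270056599007/5103206348590 (w = -413253/(-2295118) + 2260854/(-2223505) = -413253*(-1/2295118) + 2260854*(-1/2223505) = 413253/2295118 - 2260854/2223505 = -4270056599007/5103206348590 ≈ -0.83674)
-(-20*(J - 28)*(-9) + w) = -(-20*(30 - 28)*(-9) - 4270056599007/5103206348590) = -(-20*2*(-9) - 4270056599007/5103206348590) = -(-40*(-9) - 4270056599007/5103206348590) = -(360 - 4270056599007/5103206348590) = -1*1832884228893393/5103206348590 = -1832884228893393/5103206348590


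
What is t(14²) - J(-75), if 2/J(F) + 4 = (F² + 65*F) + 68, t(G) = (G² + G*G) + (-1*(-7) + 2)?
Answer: 31274286/407 ≈ 76841.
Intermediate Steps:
t(G) = 9 + 2*G² (t(G) = (G² + G²) + (7 + 2) = 2*G² + 9 = 9 + 2*G²)
J(F) = 2/(64 + F² + 65*F) (J(F) = 2/(-4 + ((F² + 65*F) + 68)) = 2/(-4 + (68 + F² + 65*F)) = 2/(64 + F² + 65*F))
t(14²) - J(-75) = (9 + 2*(14²)²) - 2/(64 + (-75)² + 65*(-75)) = (9 + 2*196²) - 2/(64 + 5625 - 4875) = (9 + 2*38416) - 2/814 = (9 + 76832) - 2/814 = 76841 - 1*1/407 = 76841 - 1/407 = 31274286/407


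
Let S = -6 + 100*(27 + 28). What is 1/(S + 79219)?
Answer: 1/84713 ≈ 1.1805e-5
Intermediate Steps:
S = 5494 (S = -6 + 100*55 = -6 + 5500 = 5494)
1/(S + 79219) = 1/(5494 + 79219) = 1/84713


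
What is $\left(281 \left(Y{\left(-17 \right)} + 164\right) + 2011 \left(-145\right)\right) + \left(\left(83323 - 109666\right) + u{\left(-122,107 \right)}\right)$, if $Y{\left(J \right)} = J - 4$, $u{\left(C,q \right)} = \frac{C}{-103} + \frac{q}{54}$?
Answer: $- \frac{1544855701}{5562} \approx -2.7775 \cdot 10^{5}$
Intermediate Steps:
$u{\left(C,q \right)} = - \frac{C}{103} + \frac{q}{54}$ ($u{\left(C,q \right)} = C \left(- \frac{1}{103}\right) + q \frac{1}{54} = - \frac{C}{103} + \frac{q}{54}$)
$Y{\left(J \right)} = -4 + J$ ($Y{\left(J \right)} = J - 4 = -4 + J$)
$\left(281 \left(Y{\left(-17 \right)} + 164\right) + 2011 \left(-145\right)\right) + \left(\left(83323 - 109666\right) + u{\left(-122,107 \right)}\right) = \left(281 \left(\left(-4 - 17\right) + 164\right) + 2011 \left(-145\right)\right) + \left(\left(83323 - 109666\right) + \left(\left(- \frac{1}{103}\right) \left(-122\right) + \frac{1}{54} \cdot 107\right)\right) = \left(281 \left(-21 + 164\right) - 291595\right) + \left(-26343 + \left(\frac{122}{103} + \frac{107}{54}\right)\right) = \left(281 \cdot 143 - 291595\right) + \left(-26343 + \frac{17609}{5562}\right) = \left(40183 - 291595\right) - \frac{146502157}{5562} = -251412 - \frac{146502157}{5562} = - \frac{1544855701}{5562}$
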